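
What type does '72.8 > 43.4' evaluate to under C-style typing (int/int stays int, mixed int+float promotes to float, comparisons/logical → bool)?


Operand types: float > float
Rule: comparison yields bool
Result type: bool


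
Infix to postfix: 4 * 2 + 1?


Left to right (same or higher precedence on left)
Postfix: 4 2 * 1 +


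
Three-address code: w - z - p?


Break into single-operator statements:
t1 = w - z
t2 = t1 - p


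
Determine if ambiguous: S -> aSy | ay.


balanced a^n…y^n: each string has a unique parse
Unambiguous


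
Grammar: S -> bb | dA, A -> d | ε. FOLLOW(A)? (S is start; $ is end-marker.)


$ ∈ FOLLOW(S). For each A -> αBβ: add FIRST(β)\{ε} to FOLLOW(B); if β nullable, add FOLLOW(A).
FOLLOW(A) = {$}


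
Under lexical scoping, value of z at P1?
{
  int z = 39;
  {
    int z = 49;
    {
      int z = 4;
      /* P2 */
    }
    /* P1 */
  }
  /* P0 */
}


z declared in the same block as P1
z = 49


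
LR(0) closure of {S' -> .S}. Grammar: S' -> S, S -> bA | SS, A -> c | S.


Start: S' -> .S
For each item with dot before a nonterminal B, add B -> .γ for every B-production
Closure: [S' -> .S, S -> .bA, S -> .SS]


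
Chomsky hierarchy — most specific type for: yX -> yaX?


LHS has context (more than one symbol) and |LHS| ≤ |RHS|
Classification: Type 1 (Context-Sensitive)


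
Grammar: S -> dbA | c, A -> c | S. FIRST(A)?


Per alternative of A: FIRST(c) = {c}; FIRST(S) = {c, d}
FIRST(A) = {c, d}


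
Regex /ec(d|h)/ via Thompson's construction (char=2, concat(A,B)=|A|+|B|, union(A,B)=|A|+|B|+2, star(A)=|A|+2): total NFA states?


Syntax tree has 4 char leaf(s), 1 union(s), 0 star(s)
chars contribute 4×2 = 8; each union adds +2; each star adds +2
Total: 8 + 2 + 0 = 10 states


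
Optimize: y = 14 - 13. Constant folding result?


14 - 13 = 1 at compile time
Optimized: y = 1


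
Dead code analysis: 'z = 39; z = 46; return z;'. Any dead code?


first assignment to z is overwritten before any read
Dead: 'z = 39'


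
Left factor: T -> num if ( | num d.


Common prefix: 'num'
Factored: T -> num T', T' -> if ( | d


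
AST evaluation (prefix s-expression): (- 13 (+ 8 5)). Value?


Evaluate inner: (+ 8 5) = 13
Evaluate root: (- 13 13) = 0
Result: 0


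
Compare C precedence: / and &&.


'/' is multiplicative (level 10); '&&' is logical AND (level 2)
Higher level binds tighter
'/' has higher precedence than '&&'


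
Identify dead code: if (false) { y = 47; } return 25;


condition is constant false, so the whole block is unreachable
Dead: 'if (false) { y = 47; }'


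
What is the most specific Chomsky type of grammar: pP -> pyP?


LHS has context (more than one symbol) and |LHS| ≤ |RHS|
Classification: Type 1 (Context-Sensitive)


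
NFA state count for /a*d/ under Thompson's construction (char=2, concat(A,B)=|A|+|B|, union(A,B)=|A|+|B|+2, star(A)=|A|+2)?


Syntax tree has 2 char leaf(s), 0 union(s), 1 star(s)
chars contribute 2×2 = 4; each union adds +2; each star adds +2
Total: 4 + 0 + 2 = 6 states


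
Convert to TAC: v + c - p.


Break into single-operator statements:
t1 = v + c
t2 = t1 - p


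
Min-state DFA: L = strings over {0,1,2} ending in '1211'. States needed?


Track the longest suffix of input matching a prefix of '1211': 5 classes (prefixes of length 0..4)
Minimal DFA: 5 states


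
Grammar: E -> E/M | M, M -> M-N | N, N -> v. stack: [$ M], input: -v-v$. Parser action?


shift '-' to continue M -> M-N
Action: shift


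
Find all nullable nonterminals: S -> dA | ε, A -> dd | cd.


A nonterminal is nullable iff some alternative derives ε (directly, or every symbol in it is nullable)
Nullable: {S}


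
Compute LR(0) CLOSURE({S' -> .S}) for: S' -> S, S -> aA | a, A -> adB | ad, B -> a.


Start: S' -> .S
For each item with dot before a nonterminal B, add B -> .γ for every B-production
Closure: [S' -> .S, S -> .aA, S -> .a]


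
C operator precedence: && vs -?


'-' is additive (level 9); '&&' is logical AND (level 2)
Higher level binds tighter
'-' has higher precedence than '&&'


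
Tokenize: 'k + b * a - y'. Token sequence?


Scan left to right, longest-match per lexeme
Tokens: ID(k), OP(+), ID(b), OP(*), ID(a), OP(-), ID(y)


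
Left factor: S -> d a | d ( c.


Common prefix: 'd'
Factored: S -> d S', S' -> a | ( c


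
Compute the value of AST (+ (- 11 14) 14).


Evaluate inner: (- 11 14) = -3
Evaluate root: (+ -3 14) = 11
Result: 11


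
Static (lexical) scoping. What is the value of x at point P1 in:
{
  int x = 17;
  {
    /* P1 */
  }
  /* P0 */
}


P1's block does not declare x; resolves to the enclosing declaration at depth 0
x = 17


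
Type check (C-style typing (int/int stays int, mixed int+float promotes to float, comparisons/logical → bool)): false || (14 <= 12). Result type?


Operand types: bool || bool
Rule: logical operators take bool operands and yield bool
Result type: bool


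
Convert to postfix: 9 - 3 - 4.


Left to right (same or higher precedence on left)
Postfix: 9 3 - 4 -


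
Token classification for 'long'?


Pattern: reserved word
Type: KEYWORD


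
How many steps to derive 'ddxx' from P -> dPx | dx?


Derivation: P => dPx => ddxx
Steps: 2


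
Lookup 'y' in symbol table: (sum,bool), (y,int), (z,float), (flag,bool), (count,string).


Lookup 'y' → type int


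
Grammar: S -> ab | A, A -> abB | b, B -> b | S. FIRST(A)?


Per alternative of A: FIRST(abB) = {a}; FIRST(b) = {b}
FIRST(A) = {a, b}


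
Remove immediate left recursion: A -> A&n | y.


Left-recursive alternatives: A&n; non-recursive: y
Introduce A': A -> yA', A' -> &nA' | ε


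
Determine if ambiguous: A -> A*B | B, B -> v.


precedence layered via separate nonterminal B: deterministic
Unambiguous


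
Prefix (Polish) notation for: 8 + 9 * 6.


'*' binds tighter: tree is (+ 8 (* 9 6))
Prefix: + 8 * 9 6


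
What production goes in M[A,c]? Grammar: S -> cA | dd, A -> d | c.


For [A, c]: 'c' ∈ FIRST(c)
Entry: A -> c


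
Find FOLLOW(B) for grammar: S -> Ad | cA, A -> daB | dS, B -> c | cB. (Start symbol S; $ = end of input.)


$ ∈ FOLLOW(S). For each A -> αBβ: add FIRST(β)\{ε} to FOLLOW(B); if β nullable, add FOLLOW(A).
FOLLOW(B) = {$, d}


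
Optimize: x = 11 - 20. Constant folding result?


11 - 20 = -9 at compile time
Optimized: x = -9


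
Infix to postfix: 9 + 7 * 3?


* has higher precedence, evaluate 7*3 first
Postfix: 9 7 3 * +


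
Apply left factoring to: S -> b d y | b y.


Common prefix: 'b'
Factored: S -> b S', S' -> d y | y


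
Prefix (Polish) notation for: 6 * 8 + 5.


left-to-right (same/higher precedence on left): tree is (+ (* 6 8) 5)
Prefix: + * 6 8 5


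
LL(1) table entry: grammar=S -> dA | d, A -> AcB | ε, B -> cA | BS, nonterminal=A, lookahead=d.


For [A, d]: ε is nullable and 'd' ∈ FOLLOW(A)
Entry: A -> ε


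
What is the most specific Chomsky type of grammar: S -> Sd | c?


Left-linear: every RHS is a terminal or one nonterminal followed by a terminal
Classification: Type 3 (Regular)


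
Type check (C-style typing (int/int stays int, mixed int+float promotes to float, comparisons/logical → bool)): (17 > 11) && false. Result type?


Operand types: bool && bool
Rule: logical operators take bool operands and yield bool
Result type: bool


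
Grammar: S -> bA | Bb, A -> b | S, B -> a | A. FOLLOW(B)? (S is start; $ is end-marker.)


$ ∈ FOLLOW(S). For each A -> αBβ: add FIRST(β)\{ε} to FOLLOW(B); if β nullable, add FOLLOW(A).
FOLLOW(B) = {b}


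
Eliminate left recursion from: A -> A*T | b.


Left-recursive alternatives: A*T; non-recursive: b
Introduce A': A -> bA', A' -> *TA' | ε


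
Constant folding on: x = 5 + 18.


5 + 18 = 23 at compile time
Optimized: x = 23


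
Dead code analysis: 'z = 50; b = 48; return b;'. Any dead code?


z is assigned but never read
Dead: 'z = 50'


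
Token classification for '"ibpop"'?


Pattern: double-quoted sequence
Type: STRING_LITERAL


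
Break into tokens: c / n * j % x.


Scan left to right, longest-match per lexeme
Tokens: ID(c), OP(/), ID(n), OP(*), ID(j), OP(%), ID(x)


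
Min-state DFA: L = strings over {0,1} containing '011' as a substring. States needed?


KMP-style automaton: 3 progress states + 1 absorbing accept = 4
Minimal DFA: 4 states


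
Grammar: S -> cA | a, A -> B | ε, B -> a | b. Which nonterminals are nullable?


A nonterminal is nullable iff some alternative derives ε (directly, or every symbol in it is nullable)
Nullable: {A}


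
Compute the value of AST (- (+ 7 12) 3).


Evaluate inner: (+ 7 12) = 19
Evaluate root: (- 19 3) = 16
Result: 16


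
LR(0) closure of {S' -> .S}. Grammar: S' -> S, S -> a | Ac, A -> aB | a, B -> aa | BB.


Start: S' -> .S
For each item with dot before a nonterminal B, add B -> .γ for every B-production
Closure: [S' -> .S, S -> .a, S -> .Ac, A -> .aB, A -> .a]


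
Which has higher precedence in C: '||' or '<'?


'<' is relational (level 7); '||' is logical OR (level 1)
Higher level binds tighter
'<' has higher precedence than '||'


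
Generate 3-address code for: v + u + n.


Break into single-operator statements:
t1 = v + u
t2 = t1 + n


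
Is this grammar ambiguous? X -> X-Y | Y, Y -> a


precedence layered via separate nonterminal Y: deterministic
Unambiguous


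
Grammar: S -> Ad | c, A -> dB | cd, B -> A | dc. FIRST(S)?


Per alternative of S: FIRST(Ad) = {c, d}; FIRST(c) = {c}
FIRST(S) = {c, d}


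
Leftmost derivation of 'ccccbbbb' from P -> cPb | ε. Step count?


Derivation: P => cPb => ccPbb => cccPbbb => ccccPbbbb => ccccbbbb
Steps: 5


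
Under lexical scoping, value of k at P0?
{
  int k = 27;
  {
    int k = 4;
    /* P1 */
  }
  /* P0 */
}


k declared in the same block as P0
k = 27


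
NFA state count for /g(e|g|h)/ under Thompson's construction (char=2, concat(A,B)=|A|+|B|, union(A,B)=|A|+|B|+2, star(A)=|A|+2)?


Syntax tree has 4 char leaf(s), 2 union(s), 0 star(s)
chars contribute 4×2 = 8; each union adds +2; each star adds +2
Total: 8 + 4 + 0 = 12 states


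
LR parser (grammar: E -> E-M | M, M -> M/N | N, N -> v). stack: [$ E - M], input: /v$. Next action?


'/' can extend M; shift to build M -> M/N
Action: shift


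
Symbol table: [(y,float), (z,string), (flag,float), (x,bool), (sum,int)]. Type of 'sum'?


Lookup 'sum' → type int


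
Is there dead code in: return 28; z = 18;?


statement follows a return and is unreachable
Dead: 'z = 18'


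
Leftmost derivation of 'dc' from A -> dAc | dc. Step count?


Derivation: A => dc
Steps: 1


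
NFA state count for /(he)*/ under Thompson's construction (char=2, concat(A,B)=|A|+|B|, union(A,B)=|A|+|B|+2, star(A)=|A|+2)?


Syntax tree has 2 char leaf(s), 0 union(s), 1 star(s)
chars contribute 2×2 = 4; each union adds +2; each star adds +2
Total: 4 + 0 + 2 = 6 states


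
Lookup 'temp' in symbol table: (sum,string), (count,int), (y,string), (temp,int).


Lookup 'temp' → type int


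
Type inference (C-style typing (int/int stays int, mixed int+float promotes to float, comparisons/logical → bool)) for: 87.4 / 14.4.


Operand types: float / float
Rule: mixed int/float promotes to float; int/int stays int
Result type: float


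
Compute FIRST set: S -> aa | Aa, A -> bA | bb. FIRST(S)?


Per alternative of S: FIRST(aa) = {a}; FIRST(Aa) = {b}
FIRST(S) = {a, b}


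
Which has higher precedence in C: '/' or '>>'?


'/' is multiplicative (level 10); '>>' is shift (level 8)
Higher level binds tighter
'/' has higher precedence than '>>'


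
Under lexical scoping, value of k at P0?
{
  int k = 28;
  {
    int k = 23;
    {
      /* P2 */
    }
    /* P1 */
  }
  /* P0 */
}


k declared in the same block as P0
k = 28


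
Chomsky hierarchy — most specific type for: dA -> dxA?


LHS has context (more than one symbol) and |LHS| ≤ |RHS|
Classification: Type 1 (Context-Sensitive)


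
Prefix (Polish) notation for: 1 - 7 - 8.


left-to-right (same/higher precedence on left): tree is (- (- 1 7) 8)
Prefix: - - 1 7 8


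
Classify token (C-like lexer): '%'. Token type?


Pattern: operator symbol
Type: OPERATOR


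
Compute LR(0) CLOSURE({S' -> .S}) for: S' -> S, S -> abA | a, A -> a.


Start: S' -> .S
For each item with dot before a nonterminal B, add B -> .γ for every B-production
Closure: [S' -> .S, S -> .abA, S -> .a]


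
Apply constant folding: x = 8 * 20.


8 * 20 = 160 at compile time
Optimized: x = 160


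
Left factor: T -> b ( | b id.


Common prefix: 'b'
Factored: T -> b T', T' -> ( | id


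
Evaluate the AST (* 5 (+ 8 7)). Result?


Evaluate inner: (+ 8 7) = 15
Evaluate root: (* 5 15) = 75
Result: 75


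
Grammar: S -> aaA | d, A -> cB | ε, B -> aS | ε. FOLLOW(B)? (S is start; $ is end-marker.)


$ ∈ FOLLOW(S). For each A -> αBβ: add FIRST(β)\{ε} to FOLLOW(B); if β nullable, add FOLLOW(A).
FOLLOW(B) = {$}


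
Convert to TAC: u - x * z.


Break into single-operator statements:
t1 = x * z
t2 = u - t1


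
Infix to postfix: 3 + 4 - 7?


Left to right (same or higher precedence on left)
Postfix: 3 4 + 7 -


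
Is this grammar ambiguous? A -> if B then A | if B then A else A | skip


dangling else: 'if B then if B then skip else skip' parses two ways
Ambiguous


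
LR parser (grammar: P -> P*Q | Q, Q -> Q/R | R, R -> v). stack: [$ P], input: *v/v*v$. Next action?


shift '*' to continue P -> P*Q
Action: shift


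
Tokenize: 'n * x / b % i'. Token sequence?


Scan left to right, longest-match per lexeme
Tokens: ID(n), OP(*), ID(x), OP(/), ID(b), OP(%), ID(i)


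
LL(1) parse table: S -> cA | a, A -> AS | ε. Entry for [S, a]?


For [S, a]: 'a' ∈ FIRST(a)
Entry: S -> a


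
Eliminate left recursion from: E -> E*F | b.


Left-recursive alternatives: E*F; non-recursive: b
Introduce E': E -> bE', E' -> *FE' | ε


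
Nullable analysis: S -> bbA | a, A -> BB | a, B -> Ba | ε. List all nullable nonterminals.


A nonterminal is nullable iff some alternative derives ε (directly, or every symbol in it is nullable)
Nullable: {A, B}


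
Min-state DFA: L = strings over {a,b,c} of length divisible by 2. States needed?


Track length mod 2: states 0..1, accept at 0
Minimal DFA: 2 states


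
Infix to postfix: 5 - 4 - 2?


Left to right (same or higher precedence on left)
Postfix: 5 4 - 2 -


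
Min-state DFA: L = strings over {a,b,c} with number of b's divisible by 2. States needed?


Track (count of b) mod 2: states 0..1, accept at 0
Minimal DFA: 2 states


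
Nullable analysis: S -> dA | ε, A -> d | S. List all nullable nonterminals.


A nonterminal is nullable iff some alternative derives ε (directly, or every symbol in it is nullable)
Nullable: {A, S}


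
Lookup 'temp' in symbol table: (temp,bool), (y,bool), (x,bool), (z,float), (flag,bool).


Lookup 'temp' → type bool


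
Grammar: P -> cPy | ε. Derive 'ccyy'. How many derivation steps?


Derivation: P => cPy => ccPyy => ccyy
Steps: 3


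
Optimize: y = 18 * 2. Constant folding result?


18 * 2 = 36 at compile time
Optimized: y = 36


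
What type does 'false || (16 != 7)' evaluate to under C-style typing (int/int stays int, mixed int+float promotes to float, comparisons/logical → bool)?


Operand types: bool || bool
Rule: logical operators take bool operands and yield bool
Result type: bool


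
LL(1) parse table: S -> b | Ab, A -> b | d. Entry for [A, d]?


For [A, d]: 'd' ∈ FIRST(d)
Entry: A -> d


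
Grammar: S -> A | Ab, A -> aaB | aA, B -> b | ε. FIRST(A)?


Per alternative of A: FIRST(aaB) = {a}; FIRST(aA) = {a}
FIRST(A) = {a}


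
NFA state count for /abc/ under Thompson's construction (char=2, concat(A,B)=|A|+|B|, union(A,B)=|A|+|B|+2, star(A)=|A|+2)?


Syntax tree has 3 char leaf(s), 0 union(s), 0 star(s)
chars contribute 3×2 = 6; each union adds +2; each star adds +2
Total: 6 + 0 + 0 = 6 states


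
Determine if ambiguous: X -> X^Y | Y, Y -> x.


precedence layered via separate nonterminal Y: deterministic
Unambiguous


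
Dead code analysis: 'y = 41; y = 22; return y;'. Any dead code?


first assignment to y is overwritten before any read
Dead: 'y = 41'


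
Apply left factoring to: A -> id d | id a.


Common prefix: 'id'
Factored: A -> id A', A' -> d | a


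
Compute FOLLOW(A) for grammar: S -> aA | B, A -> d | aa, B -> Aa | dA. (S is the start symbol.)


$ ∈ FOLLOW(S). For each A -> αBβ: add FIRST(β)\{ε} to FOLLOW(B); if β nullable, add FOLLOW(A).
FOLLOW(A) = {$, a}


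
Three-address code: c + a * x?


Break into single-operator statements:
t1 = a * x
t2 = c + t1


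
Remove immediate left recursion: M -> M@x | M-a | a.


Left-recursive alternatives: M@x, M-a; non-recursive: a
Introduce M': M -> aM', M' -> @xM' | -aM' | ε


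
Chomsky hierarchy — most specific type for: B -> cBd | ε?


Single nonterminal LHS, but c^n d^n is not regular
Classification: Type 2 (Context-Free)


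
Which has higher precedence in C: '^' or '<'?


'<' is relational (level 7); '^' is bitwise XOR (level 4)
Higher level binds tighter
'<' has higher precedence than '^'


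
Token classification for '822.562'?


Pattern: digits with a decimal point
Type: FLOAT_LITERAL


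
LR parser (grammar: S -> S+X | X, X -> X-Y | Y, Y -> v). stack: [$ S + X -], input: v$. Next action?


no handle; shift 'v'
Action: shift


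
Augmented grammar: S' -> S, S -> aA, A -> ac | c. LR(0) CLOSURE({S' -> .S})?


Start: S' -> .S
For each item with dot before a nonterminal B, add B -> .γ for every B-production
Closure: [S' -> .S, S -> .aA]


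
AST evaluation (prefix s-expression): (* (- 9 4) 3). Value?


Evaluate inner: (- 9 4) = 5
Evaluate root: (* 5 3) = 15
Result: 15


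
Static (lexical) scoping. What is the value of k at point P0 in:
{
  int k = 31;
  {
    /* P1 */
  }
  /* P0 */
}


k declared in the same block as P0
k = 31


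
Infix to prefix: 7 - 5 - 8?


left-to-right (same/higher precedence on left): tree is (- (- 7 5) 8)
Prefix: - - 7 5 8


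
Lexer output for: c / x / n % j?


Scan left to right, longest-match per lexeme
Tokens: ID(c), OP(/), ID(x), OP(/), ID(n), OP(%), ID(j)


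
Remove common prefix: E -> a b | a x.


Common prefix: 'a'
Factored: E -> a E', E' -> b | x


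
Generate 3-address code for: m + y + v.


Break into single-operator statements:
t1 = m + y
t2 = t1 + v


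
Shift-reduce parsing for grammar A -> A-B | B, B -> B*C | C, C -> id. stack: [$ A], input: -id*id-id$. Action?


shift '-' to continue A -> A-B
Action: shift


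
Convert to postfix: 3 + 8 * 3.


* has higher precedence, evaluate 8*3 first
Postfix: 3 8 3 * +


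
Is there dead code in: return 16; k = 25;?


statement follows a return and is unreachable
Dead: 'k = 25'


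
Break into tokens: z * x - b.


Scan left to right, longest-match per lexeme
Tokens: ID(z), OP(*), ID(x), OP(-), ID(b)


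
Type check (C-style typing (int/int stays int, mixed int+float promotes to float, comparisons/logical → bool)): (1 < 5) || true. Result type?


Operand types: bool || bool
Rule: logical operators take bool operands and yield bool
Result type: bool


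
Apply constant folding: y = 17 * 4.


17 * 4 = 68 at compile time
Optimized: y = 68


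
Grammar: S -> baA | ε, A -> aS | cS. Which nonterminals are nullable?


A nonterminal is nullable iff some alternative derives ε (directly, or every symbol in it is nullable)
Nullable: {S}


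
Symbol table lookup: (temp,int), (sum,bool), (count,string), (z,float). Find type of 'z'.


Lookup 'z' → type float


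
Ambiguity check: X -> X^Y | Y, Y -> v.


precedence layered via separate nonterminal Y: deterministic
Unambiguous


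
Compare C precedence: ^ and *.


'*' is multiplicative (level 10); '^' is bitwise XOR (level 4)
Higher level binds tighter
'*' has higher precedence than '^'


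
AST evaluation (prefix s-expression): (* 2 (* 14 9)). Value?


Evaluate inner: (* 14 9) = 126
Evaluate root: (* 2 126) = 252
Result: 252


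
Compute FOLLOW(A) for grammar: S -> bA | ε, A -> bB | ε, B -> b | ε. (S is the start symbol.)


$ ∈ FOLLOW(S). For each A -> αBβ: add FIRST(β)\{ε} to FOLLOW(B); if β nullable, add FOLLOW(A).
FOLLOW(A) = {$}


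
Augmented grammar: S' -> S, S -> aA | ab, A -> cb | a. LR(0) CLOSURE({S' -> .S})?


Start: S' -> .S
For each item with dot before a nonterminal B, add B -> .γ for every B-production
Closure: [S' -> .S, S -> .aA, S -> .ab]


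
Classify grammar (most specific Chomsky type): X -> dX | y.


Right-linear: every RHS is a terminal or a terminal followed by one nonterminal
Classification: Type 3 (Regular)


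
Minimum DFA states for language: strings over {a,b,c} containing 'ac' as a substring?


KMP-style automaton: 2 progress states + 1 absorbing accept = 3
Minimal DFA: 3 states


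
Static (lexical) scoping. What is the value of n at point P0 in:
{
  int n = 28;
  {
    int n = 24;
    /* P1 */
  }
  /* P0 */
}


n declared in the same block as P0
n = 28


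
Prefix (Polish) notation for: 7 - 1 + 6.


left-to-right (same/higher precedence on left): tree is (+ (- 7 1) 6)
Prefix: + - 7 1 6


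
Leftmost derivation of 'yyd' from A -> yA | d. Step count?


Derivation: A => yA => yyA => yyd
Steps: 3


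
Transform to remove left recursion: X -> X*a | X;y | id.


Left-recursive alternatives: X*a, X;y; non-recursive: id
Introduce X': X -> idX', X' -> *aX' | ;yX' | ε


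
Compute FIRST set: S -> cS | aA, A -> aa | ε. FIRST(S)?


Per alternative of S: FIRST(cS) = {c}; FIRST(aA) = {a}
FIRST(S) = {a, c}


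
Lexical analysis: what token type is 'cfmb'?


Pattern: letter/underscore followed by alphanumerics, not a keyword
Type: IDENTIFIER


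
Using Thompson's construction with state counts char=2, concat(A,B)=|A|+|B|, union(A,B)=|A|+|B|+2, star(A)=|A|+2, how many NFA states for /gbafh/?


Syntax tree has 5 char leaf(s), 0 union(s), 0 star(s)
chars contribute 5×2 = 10; each union adds +2; each star adds +2
Total: 10 + 0 + 0 = 10 states


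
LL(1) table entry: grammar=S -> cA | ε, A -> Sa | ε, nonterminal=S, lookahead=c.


For [S, c]: 'c' ∈ FIRST(cA)
Entry: S -> cA


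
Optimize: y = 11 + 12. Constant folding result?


11 + 12 = 23 at compile time
Optimized: y = 23


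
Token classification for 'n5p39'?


Pattern: letter/underscore followed by alphanumerics, not a keyword
Type: IDENTIFIER


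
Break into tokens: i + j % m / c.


Scan left to right, longest-match per lexeme
Tokens: ID(i), OP(+), ID(j), OP(%), ID(m), OP(/), ID(c)


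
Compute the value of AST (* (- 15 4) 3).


Evaluate inner: (- 15 4) = 11
Evaluate root: (* 11 3) = 33
Result: 33


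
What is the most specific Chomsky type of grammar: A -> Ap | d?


Left-linear: every RHS is a terminal or one nonterminal followed by a terminal
Classification: Type 3 (Regular)


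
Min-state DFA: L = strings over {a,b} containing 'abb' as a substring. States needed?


KMP-style automaton: 3 progress states + 1 absorbing accept = 4
Minimal DFA: 4 states


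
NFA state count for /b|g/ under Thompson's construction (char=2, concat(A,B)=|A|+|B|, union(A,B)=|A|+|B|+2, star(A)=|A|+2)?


Syntax tree has 2 char leaf(s), 1 union(s), 0 star(s)
chars contribute 2×2 = 4; each union adds +2; each star adds +2
Total: 4 + 2 + 0 = 6 states


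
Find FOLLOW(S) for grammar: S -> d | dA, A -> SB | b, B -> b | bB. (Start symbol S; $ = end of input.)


$ ∈ FOLLOW(S). For each A -> αBβ: add FIRST(β)\{ε} to FOLLOW(B); if β nullable, add FOLLOW(A).
FOLLOW(S) = {$, b}


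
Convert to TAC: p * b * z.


Break into single-operator statements:
t1 = p * b
t2 = t1 * z


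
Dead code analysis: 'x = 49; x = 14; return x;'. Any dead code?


first assignment to x is overwritten before any read
Dead: 'x = 49'


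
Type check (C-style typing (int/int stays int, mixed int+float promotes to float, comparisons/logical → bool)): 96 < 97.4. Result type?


Operand types: int < float
Rule: comparison yields bool
Result type: bool


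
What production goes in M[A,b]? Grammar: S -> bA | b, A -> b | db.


For [A, b]: 'b' ∈ FIRST(b)
Entry: A -> b


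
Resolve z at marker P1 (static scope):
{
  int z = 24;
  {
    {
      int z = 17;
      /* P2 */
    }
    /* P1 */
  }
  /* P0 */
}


P1's block does not declare z; resolves to the enclosing declaration at depth 0
z = 24


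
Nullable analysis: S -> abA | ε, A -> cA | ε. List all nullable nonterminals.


A nonterminal is nullable iff some alternative derives ε (directly, or every symbol in it is nullable)
Nullable: {A, S}


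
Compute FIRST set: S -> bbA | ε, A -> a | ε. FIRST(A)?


Per alternative of A: FIRST(a) = {a}; FIRST(ε) = {ε}
FIRST(A) = {a, ε}


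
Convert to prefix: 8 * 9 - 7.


left-to-right (same/higher precedence on left): tree is (- (* 8 9) 7)
Prefix: - * 8 9 7


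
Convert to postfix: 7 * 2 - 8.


Left to right (same or higher precedence on left)
Postfix: 7 2 * 8 -


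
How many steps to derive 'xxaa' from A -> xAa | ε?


Derivation: A => xAa => xxAaa => xxaa
Steps: 3


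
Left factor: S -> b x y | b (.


Common prefix: 'b'
Factored: S -> b S', S' -> x y | (


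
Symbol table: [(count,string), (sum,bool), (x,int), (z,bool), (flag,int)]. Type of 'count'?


Lookup 'count' → type string


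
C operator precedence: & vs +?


'+' is additive (level 9); '&' is bitwise AND (level 5)
Higher level binds tighter
'+' has higher precedence than '&'


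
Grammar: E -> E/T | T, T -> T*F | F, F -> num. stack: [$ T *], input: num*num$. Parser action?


no handle; shift 'num'
Action: shift


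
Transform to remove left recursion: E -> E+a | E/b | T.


Left-recursive alternatives: E+a, E/b; non-recursive: T
Introduce E': E -> TE', E' -> +aE' | /bE' | ε


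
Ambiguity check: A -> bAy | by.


balanced b^n…y^n: each string has a unique parse
Unambiguous


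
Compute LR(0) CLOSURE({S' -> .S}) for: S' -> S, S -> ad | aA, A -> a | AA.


Start: S' -> .S
For each item with dot before a nonterminal B, add B -> .γ for every B-production
Closure: [S' -> .S, S -> .ad, S -> .aA]


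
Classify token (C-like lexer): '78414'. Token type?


Pattern: digits only
Type: INTEGER_LITERAL


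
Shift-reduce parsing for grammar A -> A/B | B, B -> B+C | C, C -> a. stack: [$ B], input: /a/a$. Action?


lookahead ∉ {+} so B won't extend; reduce A -> B
Action: reduce (A -> B)


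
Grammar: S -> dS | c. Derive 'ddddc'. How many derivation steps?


Derivation: S => dS => ddS => dddS => ddddS => ddddc
Steps: 5


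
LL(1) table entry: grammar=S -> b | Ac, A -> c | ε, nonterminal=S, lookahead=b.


For [S, b]: 'b' ∈ FIRST(b)
Entry: S -> b


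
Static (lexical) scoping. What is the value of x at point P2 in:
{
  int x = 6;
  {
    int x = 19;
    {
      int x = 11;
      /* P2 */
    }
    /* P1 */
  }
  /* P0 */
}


x declared in the same block as P2
x = 11


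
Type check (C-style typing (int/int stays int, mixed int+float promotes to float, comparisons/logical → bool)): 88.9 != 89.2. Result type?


Operand types: float != float
Rule: comparison yields bool
Result type: bool


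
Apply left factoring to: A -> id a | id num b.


Common prefix: 'id'
Factored: A -> id A', A' -> a | num b


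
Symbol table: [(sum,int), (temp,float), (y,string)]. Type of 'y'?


Lookup 'y' → type string


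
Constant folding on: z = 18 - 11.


18 - 11 = 7 at compile time
Optimized: z = 7


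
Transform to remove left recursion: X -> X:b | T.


Left-recursive alternatives: X:b; non-recursive: T
Introduce X': X -> TX', X' -> :bX' | ε


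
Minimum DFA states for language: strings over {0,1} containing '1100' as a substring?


KMP-style automaton: 4 progress states + 1 absorbing accept = 5
Minimal DFA: 5 states


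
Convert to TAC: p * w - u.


Break into single-operator statements:
t1 = p * w
t2 = t1 - u


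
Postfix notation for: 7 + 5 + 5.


Left to right (same or higher precedence on left)
Postfix: 7 5 + 5 +


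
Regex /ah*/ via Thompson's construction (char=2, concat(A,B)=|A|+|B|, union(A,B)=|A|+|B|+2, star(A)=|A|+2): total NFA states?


Syntax tree has 2 char leaf(s), 0 union(s), 1 star(s)
chars contribute 2×2 = 4; each union adds +2; each star adds +2
Total: 4 + 0 + 2 = 6 states


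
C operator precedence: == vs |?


'==' is equality (level 6); '|' is bitwise OR (level 3)
Higher level binds tighter
'==' has higher precedence than '|'


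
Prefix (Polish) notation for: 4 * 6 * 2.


left-to-right (same/higher precedence on left): tree is (* (* 4 6) 2)
Prefix: * * 4 6 2


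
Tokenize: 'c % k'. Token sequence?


Scan left to right, longest-match per lexeme
Tokens: ID(c), OP(%), ID(k)


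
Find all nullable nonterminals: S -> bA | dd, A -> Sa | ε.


A nonterminal is nullable iff some alternative derives ε (directly, or every symbol in it is nullable)
Nullable: {A}


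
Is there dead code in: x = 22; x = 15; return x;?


first assignment to x is overwritten before any read
Dead: 'x = 22'


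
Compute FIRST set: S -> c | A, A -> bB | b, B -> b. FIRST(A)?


Per alternative of A: FIRST(bB) = {b}; FIRST(b) = {b}
FIRST(A) = {b}


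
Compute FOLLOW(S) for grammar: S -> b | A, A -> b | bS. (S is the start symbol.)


$ ∈ FOLLOW(S). For each A -> αBβ: add FIRST(β)\{ε} to FOLLOW(B); if β nullable, add FOLLOW(A).
FOLLOW(S) = {$}


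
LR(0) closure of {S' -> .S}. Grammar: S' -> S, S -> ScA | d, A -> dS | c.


Start: S' -> .S
For each item with dot before a nonterminal B, add B -> .γ for every B-production
Closure: [S' -> .S, S -> .ScA, S -> .d]


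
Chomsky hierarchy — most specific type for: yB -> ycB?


LHS has context (more than one symbol) and |LHS| ≤ |RHS|
Classification: Type 1 (Context-Sensitive)


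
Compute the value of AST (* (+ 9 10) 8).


Evaluate inner: (+ 9 10) = 19
Evaluate root: (* 19 8) = 152
Result: 152


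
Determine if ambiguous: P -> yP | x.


right-linear, alternatives start with distinct terminals 'y' vs 'x': unique leftmost derivation
Unambiguous


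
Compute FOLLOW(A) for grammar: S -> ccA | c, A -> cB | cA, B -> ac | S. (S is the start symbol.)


$ ∈ FOLLOW(S). For each A -> αBβ: add FIRST(β)\{ε} to FOLLOW(B); if β nullable, add FOLLOW(A).
FOLLOW(A) = {$}


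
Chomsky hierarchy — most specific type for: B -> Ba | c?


Left-linear: every RHS is a terminal or one nonterminal followed by a terminal
Classification: Type 3 (Regular)


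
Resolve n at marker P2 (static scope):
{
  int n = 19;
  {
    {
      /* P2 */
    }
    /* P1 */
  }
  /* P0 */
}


P2's block does not declare n; resolves to the enclosing declaration at depth 0
n = 19


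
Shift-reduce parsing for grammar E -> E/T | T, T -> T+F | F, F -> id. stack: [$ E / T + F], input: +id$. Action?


handle 'T+F' on top
Action: reduce (T -> T+F)


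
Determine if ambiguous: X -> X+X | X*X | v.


'v+v*v' has two parse trees (no precedence encoded between + and *)
Ambiguous


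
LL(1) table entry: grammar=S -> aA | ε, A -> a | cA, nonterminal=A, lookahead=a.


For [A, a]: 'a' ∈ FIRST(a)
Entry: A -> a


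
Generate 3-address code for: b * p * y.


Break into single-operator statements:
t1 = b * p
t2 = t1 * y


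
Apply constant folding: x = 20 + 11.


20 + 11 = 31 at compile time
Optimized: x = 31


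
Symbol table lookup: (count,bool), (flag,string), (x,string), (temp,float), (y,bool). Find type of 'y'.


Lookup 'y' → type bool


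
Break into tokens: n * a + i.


Scan left to right, longest-match per lexeme
Tokens: ID(n), OP(*), ID(a), OP(+), ID(i)


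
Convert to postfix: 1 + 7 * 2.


* has higher precedence, evaluate 7*2 first
Postfix: 1 7 2 * +


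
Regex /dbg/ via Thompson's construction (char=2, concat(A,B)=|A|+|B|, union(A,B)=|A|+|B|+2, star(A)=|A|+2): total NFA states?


Syntax tree has 3 char leaf(s), 0 union(s), 0 star(s)
chars contribute 3×2 = 6; each union adds +2; each star adds +2
Total: 6 + 0 + 0 = 6 states


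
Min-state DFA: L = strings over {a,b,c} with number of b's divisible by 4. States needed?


Track (count of b) mod 4: states 0..3, accept at 0
Minimal DFA: 4 states


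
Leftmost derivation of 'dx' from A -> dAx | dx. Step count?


Derivation: A => dx
Steps: 1


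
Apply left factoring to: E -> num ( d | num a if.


Common prefix: 'num'
Factored: E -> num E', E' -> ( d | a if


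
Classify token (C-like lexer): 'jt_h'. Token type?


Pattern: letter/underscore followed by alphanumerics, not a keyword
Type: IDENTIFIER


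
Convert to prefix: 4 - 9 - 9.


left-to-right (same/higher precedence on left): tree is (- (- 4 9) 9)
Prefix: - - 4 9 9


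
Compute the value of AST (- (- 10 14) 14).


Evaluate inner: (- 10 14) = -4
Evaluate root: (- -4 14) = -18
Result: -18


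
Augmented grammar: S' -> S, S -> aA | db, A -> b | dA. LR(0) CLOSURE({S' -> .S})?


Start: S' -> .S
For each item with dot before a nonterminal B, add B -> .γ for every B-production
Closure: [S' -> .S, S -> .aA, S -> .db]


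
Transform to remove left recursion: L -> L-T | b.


Left-recursive alternatives: L-T; non-recursive: b
Introduce L': L -> bL', L' -> -TL' | ε


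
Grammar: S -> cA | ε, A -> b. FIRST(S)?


Per alternative of S: FIRST(cA) = {c}; FIRST(ε) = {ε}
FIRST(S) = {c, ε}


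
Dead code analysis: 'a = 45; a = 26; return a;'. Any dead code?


first assignment to a is overwritten before any read
Dead: 'a = 45'


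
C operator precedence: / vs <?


'/' is multiplicative (level 10); '<' is relational (level 7)
Higher level binds tighter
'/' has higher precedence than '<'


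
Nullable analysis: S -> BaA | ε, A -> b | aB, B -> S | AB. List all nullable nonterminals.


A nonterminal is nullable iff some alternative derives ε (directly, or every symbol in it is nullable)
Nullable: {B, S}


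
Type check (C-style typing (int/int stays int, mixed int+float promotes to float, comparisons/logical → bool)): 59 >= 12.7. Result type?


Operand types: int >= float
Rule: comparison yields bool
Result type: bool


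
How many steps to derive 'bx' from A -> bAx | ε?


Derivation: A => bAx => bx
Steps: 2


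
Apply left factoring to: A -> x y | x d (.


Common prefix: 'x'
Factored: A -> x A', A' -> y | d (


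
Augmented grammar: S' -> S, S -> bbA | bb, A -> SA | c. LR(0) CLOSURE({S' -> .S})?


Start: S' -> .S
For each item with dot before a nonterminal B, add B -> .γ for every B-production
Closure: [S' -> .S, S -> .bbA, S -> .bb]


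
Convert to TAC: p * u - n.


Break into single-operator statements:
t1 = p * u
t2 = t1 - n


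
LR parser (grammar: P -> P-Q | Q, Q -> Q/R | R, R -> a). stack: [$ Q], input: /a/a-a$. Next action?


shift '/' to continue Q -> Q/R
Action: shift


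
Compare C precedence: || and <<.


'<<' is shift (level 8); '||' is logical OR (level 1)
Higher level binds tighter
'<<' has higher precedence than '||'


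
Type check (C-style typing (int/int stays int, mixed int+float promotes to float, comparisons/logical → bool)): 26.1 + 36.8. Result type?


Operand types: float + float
Rule: mixed int/float promotes to float; int/int stays int
Result type: float


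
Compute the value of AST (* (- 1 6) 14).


Evaluate inner: (- 1 6) = -5
Evaluate root: (* -5 14) = -70
Result: -70


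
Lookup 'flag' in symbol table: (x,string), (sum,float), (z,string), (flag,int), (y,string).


Lookup 'flag' → type int


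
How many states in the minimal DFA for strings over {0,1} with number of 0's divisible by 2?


Track (count of 0) mod 2: states 0..1, accept at 0
Minimal DFA: 2 states


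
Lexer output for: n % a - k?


Scan left to right, longest-match per lexeme
Tokens: ID(n), OP(%), ID(a), OP(-), ID(k)


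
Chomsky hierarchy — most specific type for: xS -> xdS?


LHS has context (more than one symbol) and |LHS| ≤ |RHS|
Classification: Type 1 (Context-Sensitive)


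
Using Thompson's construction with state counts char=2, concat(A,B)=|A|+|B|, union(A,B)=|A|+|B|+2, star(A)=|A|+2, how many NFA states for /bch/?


Syntax tree has 3 char leaf(s), 0 union(s), 0 star(s)
chars contribute 3×2 = 6; each union adds +2; each star adds +2
Total: 6 + 0 + 0 = 6 states


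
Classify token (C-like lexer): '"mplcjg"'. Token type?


Pattern: double-quoted sequence
Type: STRING_LITERAL


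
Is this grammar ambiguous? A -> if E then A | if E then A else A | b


dangling else: 'if E then if E then b else b' parses two ways
Ambiguous


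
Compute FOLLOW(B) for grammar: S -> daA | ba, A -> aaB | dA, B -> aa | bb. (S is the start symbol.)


$ ∈ FOLLOW(S). For each A -> αBβ: add FIRST(β)\{ε} to FOLLOW(B); if β nullable, add FOLLOW(A).
FOLLOW(B) = {$}


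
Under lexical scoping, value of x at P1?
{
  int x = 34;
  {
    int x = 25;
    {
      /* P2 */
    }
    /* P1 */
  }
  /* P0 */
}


x declared in the same block as P1
x = 25


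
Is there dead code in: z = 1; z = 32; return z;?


first assignment to z is overwritten before any read
Dead: 'z = 1'


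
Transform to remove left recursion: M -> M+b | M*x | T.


Left-recursive alternatives: M+b, M*x; non-recursive: T
Introduce M': M -> TM', M' -> +bM' | *xM' | ε


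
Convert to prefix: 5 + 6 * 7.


'*' binds tighter: tree is (+ 5 (* 6 7))
Prefix: + 5 * 6 7


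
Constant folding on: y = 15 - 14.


15 - 14 = 1 at compile time
Optimized: y = 1


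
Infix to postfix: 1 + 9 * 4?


* has higher precedence, evaluate 9*4 first
Postfix: 1 9 4 * +


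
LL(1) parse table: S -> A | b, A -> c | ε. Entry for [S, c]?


For [S, c]: 'c' ∈ FIRST(A)
Entry: S -> A


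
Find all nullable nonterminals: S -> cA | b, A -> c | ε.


A nonterminal is nullable iff some alternative derives ε (directly, or every symbol in it is nullable)
Nullable: {A}


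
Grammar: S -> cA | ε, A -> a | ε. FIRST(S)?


Per alternative of S: FIRST(cA) = {c}; FIRST(ε) = {ε}
FIRST(S) = {c, ε}


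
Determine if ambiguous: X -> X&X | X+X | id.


'id&id+id' has two parse trees (no precedence encoded between & and +)
Ambiguous


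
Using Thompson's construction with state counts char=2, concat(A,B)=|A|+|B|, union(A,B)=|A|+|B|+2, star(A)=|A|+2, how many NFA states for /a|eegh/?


Syntax tree has 5 char leaf(s), 1 union(s), 0 star(s)
chars contribute 5×2 = 10; each union adds +2; each star adds +2
Total: 10 + 2 + 0 = 12 states


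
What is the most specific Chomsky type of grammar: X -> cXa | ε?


Single nonterminal LHS, but c^n a^n is not regular
Classification: Type 2 (Context-Free)


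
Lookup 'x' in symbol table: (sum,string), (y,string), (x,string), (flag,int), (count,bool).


Lookup 'x' → type string


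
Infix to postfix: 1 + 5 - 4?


Left to right (same or higher precedence on left)
Postfix: 1 5 + 4 -
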